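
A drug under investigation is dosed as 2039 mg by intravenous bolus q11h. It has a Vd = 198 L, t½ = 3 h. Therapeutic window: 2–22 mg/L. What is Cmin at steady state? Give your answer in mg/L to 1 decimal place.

τ/t½ = 11/3 ≈ 3.6667, so fraction remaining f = (1/2)^(11/3) ≈ 0.0787.
At steady state, accumulation factor R = 1/(1 − e^(−kτ)) ≈ 1.0854.
Each bolus raises the concentration by D/Vd = 2039/198 ≈ 10.298 mg/L.
Steady-state peak Cmax,ss = C₀·R ≈ 10.298 × 1.0854 ≈ 11.177 mg/L.
One interval later, Cmin,ss = Cmax,ss·e^(−kτ) ≈ 11.177 × 0.0787 ≈ 0.880 mg/L.
Trough 0.9 mg/L vs MEC 2 mg/L: subtherapeutic.

0.9 mg/L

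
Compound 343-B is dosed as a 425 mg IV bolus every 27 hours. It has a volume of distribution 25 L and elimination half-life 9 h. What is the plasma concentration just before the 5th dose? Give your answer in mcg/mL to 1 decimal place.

f = (1/2)^(τ/t½) = (1/2)^(27/9) ≈ 0.1250.
C₀ = D/Vd = 425/25 ≈ 17.000 mcg/mL.
Before the 5th dose, 4 doses have been given. Superposition: Cmin = C₀·(f + f² + … + f^4).
≈ 17.000 × (0.1250 + 0.0156 + 0.0020 + 0.0002) ≈ 17.000 × 0.1428 ≈ 2.428 mcg/mL.

2.4 mcg/mL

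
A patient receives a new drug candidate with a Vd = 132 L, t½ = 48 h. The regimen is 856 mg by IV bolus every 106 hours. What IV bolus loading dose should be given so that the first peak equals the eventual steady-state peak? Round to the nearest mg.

1092 mg

f = (1/2)^(106/48) ≈ 0.216384; accumulation ratio R = 1/(1−f) ≈ 1.27614.
Loading dose to hit Cmax,ss on first dose: D_load = D_maint·R ≈ 856 × 1.27614 ≈ 1092.38 mg.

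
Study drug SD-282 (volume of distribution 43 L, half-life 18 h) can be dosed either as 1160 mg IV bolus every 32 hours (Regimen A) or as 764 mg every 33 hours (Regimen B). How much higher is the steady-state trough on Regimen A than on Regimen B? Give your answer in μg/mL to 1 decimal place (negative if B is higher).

4.2 μg/mL

Regimen A: f = (1/2)^(32/18) ≈ 0.2916; Cmin,ss = (1160/43)·f/(1−f) ≈ 11.104 μg/mL.
Regimen B: f = (1/2)^(33/18) ≈ 0.2806; Cmin,ss = (764/43)·f/(1−f) ≈ 6.930 μg/mL.
Difference ≈ 11.104 − 6.930 ≈ 4.174 μg/mL.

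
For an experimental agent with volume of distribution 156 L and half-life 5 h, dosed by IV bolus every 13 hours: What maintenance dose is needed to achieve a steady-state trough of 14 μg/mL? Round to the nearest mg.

τ/t½ = 13/5 ≈ 2.6, so f = (1/2)^(13/5) ≈ 0.164938.
Cmin,ss = (D/Vd)·f/(1−f), so D = Cmin,ss·Vd·(1−f)/f.
D = 14 × 156 × (1−f)/f ≈ 14 × 156 × 5.06288 ≈ 11057.33 mg.

11057 mg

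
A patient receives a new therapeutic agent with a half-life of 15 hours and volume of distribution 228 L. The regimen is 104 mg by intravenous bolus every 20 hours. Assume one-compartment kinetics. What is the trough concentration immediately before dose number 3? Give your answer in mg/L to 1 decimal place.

0.3 mg/L

f = (1/2)^(τ/t½) = (1/2)^(20/15) ≈ 0.3969.
C₀ = D/Vd = 104/228 ≈ 0.456 mg/L.
Before the 3rd dose, 2 doses have been given. Superposition: Cmin = C₀·(f + f²).
≈ 0.456 × (0.3969 + 0.1575) ≈ 0.456 × 0.5544 ≈ 0.253 mg/L.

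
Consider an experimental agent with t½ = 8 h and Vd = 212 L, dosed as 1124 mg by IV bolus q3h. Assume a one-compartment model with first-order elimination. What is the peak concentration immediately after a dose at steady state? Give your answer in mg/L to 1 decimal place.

τ/t½ = 3/8 ≈ 0.375, so fraction remaining f = (1/2)^(3/8) ≈ 0.7711.
At steady state, accumulation factor R = 1/(1 − e^(−kτ)) ≈ 4.3687.
Single-dose peak C₀ = D/Vd = 1124/212 ≈ 5.302 mg/L.
Steady-state peak Cmax,ss = C₀·R ≈ 5.302 × 4.3687 ≈ 23.163 mg/L.

23.2 mg/L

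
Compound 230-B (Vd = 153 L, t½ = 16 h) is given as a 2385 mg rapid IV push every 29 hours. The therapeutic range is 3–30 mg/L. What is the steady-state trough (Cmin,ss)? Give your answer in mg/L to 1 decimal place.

k = ln2/t½ = ln2/16 ≈ 0.043322 h⁻¹; fraction remaining f = e^(−kτ) = e^(−0.043322×29) ≈ 0.2847.
At steady state, accumulation factor R = 1/(1 − e^(−kτ)) ≈ 1.3980.
Single-dose peak C₀ = D/Vd = 2385/153 ≈ 15.588 mg/L.
Cmax,ss = C₀/(1 − f) ≈ 15.588/0.7153 ≈ 21.792 mg/L.
One interval later, Cmin,ss = Cmax,ss·e^(−kτ) ≈ 21.792 × 0.2847 ≈ 6.204 mg/L.
Trough 6.2 mg/L vs MEC 3 mg/L: adequate.

6.2 mg/L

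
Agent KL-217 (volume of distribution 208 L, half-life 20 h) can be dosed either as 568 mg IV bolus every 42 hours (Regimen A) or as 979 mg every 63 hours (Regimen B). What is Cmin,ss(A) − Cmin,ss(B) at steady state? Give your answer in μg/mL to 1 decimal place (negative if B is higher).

Regimen A: f = (1/2)^(42/20) ≈ 0.2333; Cmin,ss = (568/208)·f/(1−f) ≈ 0.831 μg/mL.
Regimen B: f = (1/2)^(63/20) ≈ 0.1127; Cmin,ss = (979/208)·f/(1−f) ≈ 0.598 μg/mL.
Difference ≈ 0.831 − 0.598 ≈ 0.233 μg/mL.

0.2 μg/mL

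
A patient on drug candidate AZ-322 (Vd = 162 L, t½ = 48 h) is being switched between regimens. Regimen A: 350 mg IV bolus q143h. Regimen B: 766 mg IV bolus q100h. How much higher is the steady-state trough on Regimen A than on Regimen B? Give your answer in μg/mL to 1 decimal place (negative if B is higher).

-1.1 μg/mL

Regimen A: f = (1/2)^(143/48) ≈ 0.1268; Cmin,ss = (350/162)·f/(1−f) ≈ 0.314 μg/mL.
Regimen B: f = (1/2)^(100/48) ≈ 0.2360; Cmin,ss = (766/162)·f/(1−f) ≈ 1.461 μg/mL.
Difference ≈ 0.314 − 1.461 ≈ -1.147 μg/mL.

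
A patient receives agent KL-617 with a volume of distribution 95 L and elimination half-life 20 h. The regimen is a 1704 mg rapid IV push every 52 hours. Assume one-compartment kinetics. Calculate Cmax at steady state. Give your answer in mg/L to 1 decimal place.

τ/t½ = 52/20 ≈ 2.6, so fraction remaining f = (1/2)^(52/20) ≈ 0.1649.
At steady state, accumulation factor R = 1/(1 − e^(−kτ)) ≈ 1.1975.
Single-dose peak C₀ = D/Vd = 1704/95 ≈ 17.937 mg/L.
Cmax,ss = C₀/(1 − f) ≈ 17.937/0.8351 ≈ 21.479 mg/L.

21.5 mg/L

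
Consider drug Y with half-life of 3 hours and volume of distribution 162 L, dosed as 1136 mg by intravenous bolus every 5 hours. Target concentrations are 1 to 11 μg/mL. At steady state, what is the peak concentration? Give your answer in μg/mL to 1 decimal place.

τ/t½ = 5/3 ≈ 1.6667, so fraction remaining f = (1/2)^(5/3) ≈ 0.3150.
Accumulation ratio R = 1/(1 − f) ≈ 1/0.6850 ≈ 1.4599.
Single-dose peak C₀ = D/Vd = 1136/162 ≈ 7.012 μg/mL.
Steady-state peak Cmax,ss = C₀·R ≈ 7.012 × 1.4599 ≈ 10.237 μg/mL.
Peak 10.2 μg/mL vs MTC 11 μg/mL: below toxic threshold.

10.2 μg/mL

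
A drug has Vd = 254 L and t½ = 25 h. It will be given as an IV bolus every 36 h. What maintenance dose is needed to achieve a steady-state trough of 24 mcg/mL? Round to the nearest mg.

τ/t½ = 36/25 ≈ 1.44, so f = (1/2)^(36/25) ≈ 0.368567.
Cmin,ss = (D/Vd)·f/(1−f), so D = Cmin,ss·Vd·(1−f)/f.
D = 24 × 254 × (1−f)/f ≈ 24 × 254 × 1.71321 ≈ 10443.73 mg.

10444 mg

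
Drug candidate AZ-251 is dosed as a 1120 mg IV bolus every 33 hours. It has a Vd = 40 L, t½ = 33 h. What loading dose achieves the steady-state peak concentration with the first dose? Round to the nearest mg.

2240 mg

f = (1/2)^(33/33) ≈ 0.500000; accumulation ratio R = 1/(1−f) ≈ 2.00000.
Loading dose to hit Cmax,ss on first dose: D_load = D_maint·R ≈ 1120 × 2.00000 ≈ 2240.00 mg.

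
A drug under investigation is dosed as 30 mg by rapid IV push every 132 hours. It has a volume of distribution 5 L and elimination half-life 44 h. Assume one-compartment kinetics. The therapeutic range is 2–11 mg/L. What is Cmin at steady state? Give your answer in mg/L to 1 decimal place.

τ = 132 h = 3 half-lives, so f = (1/2)^3 = 0.125.
Accumulation ratio R = 1/(1 − f) = 1/0.875 = 8/7.
Single-dose peak C₀ = D/Vd = 30/5 = 6 mg/L.
Steady-state peak Cmax,ss = C₀·R = 6 × 8/7 ≈ 6.857 mg/L.
Steady-state trough Cmin,ss = Cmax,ss·f ≈ 6.857 × 0.125 ≈ 0.857 mg/L.
Trough 0.9 mg/L vs MEC 2 mg/L: subtherapeutic.

0.9 mg/L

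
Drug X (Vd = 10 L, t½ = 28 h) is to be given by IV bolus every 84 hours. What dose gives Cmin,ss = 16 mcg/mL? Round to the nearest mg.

τ/t½ = 84/28 ≈ 3, so f = (1/2)^(84/28) ≈ 0.125000.
Cmin,ss = (D/Vd)·f/(1−f), so D = Cmin,ss·Vd·(1−f)/f.
D = 16 × 10 × (1−f)/f ≈ 16 × 10 × 7.00000 ≈ 1120.00 mg.

1120 mg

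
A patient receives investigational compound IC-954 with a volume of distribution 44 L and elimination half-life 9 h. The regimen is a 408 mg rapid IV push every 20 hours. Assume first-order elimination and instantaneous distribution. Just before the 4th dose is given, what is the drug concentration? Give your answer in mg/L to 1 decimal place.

2.5 mg/L

f = (1/2)^(τ/t½) = (1/2)^(20/9) ≈ 0.2143.
C₀ = D/Vd = 408/44 ≈ 9.273 mg/L.
Before the 4th dose, 3 doses have been given. Superposition: Cmin = C₀·(f + f² + … + f^3).
≈ 9.273 × (0.2143 + 0.0459 + 0.0098) ≈ 9.273 × 0.2700 ≈ 2.504 mg/L.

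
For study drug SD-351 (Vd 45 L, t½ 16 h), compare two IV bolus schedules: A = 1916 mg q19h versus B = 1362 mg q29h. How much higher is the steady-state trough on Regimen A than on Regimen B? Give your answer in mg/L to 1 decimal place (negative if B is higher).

Regimen A: f = (1/2)^(19/16) ≈ 0.4391; Cmin,ss = (1916/45)·f/(1−f) ≈ 33.332 mg/L.
Regimen B: f = (1/2)^(29/16) ≈ 0.2847; Cmin,ss = (1362/45)·f/(1−f) ≈ 12.047 mg/L.
Difference ≈ 33.332 − 12.047 ≈ 21.285 mg/L.

21.3 mg/L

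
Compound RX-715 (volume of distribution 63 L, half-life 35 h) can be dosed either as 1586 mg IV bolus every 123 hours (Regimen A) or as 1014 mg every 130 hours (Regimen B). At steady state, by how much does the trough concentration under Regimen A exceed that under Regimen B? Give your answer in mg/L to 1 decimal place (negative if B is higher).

1.1 mg/L

Regimen A: f = (1/2)^(123/35) ≈ 0.0875; Cmin,ss = (1586/63)·f/(1−f) ≈ 2.414 mg/L.
Regimen B: f = (1/2)^(130/35) ≈ 0.0762; Cmin,ss = (1014/63)·f/(1−f) ≈ 1.328 mg/L.
Difference ≈ 2.414 − 1.328 ≈ 1.086 mg/L.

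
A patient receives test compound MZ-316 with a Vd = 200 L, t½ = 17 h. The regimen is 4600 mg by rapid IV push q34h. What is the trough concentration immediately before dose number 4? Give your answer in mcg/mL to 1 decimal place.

7.5 mcg/mL

f = (1/2)^(τ/t½) = (1/2)^(34/17) ≈ 0.2500.
C₀ = D/Vd = 4600/200 ≈ 23.000 mcg/mL.
Before the 4th dose, 3 doses have been given. Superposition: Cmin = C₀·(f + f² + … + f^3).
≈ 23.000 × (0.2500 + 0.0625 + 0.0156) ≈ 23.000 × 0.3281 ≈ 7.546 mcg/mL.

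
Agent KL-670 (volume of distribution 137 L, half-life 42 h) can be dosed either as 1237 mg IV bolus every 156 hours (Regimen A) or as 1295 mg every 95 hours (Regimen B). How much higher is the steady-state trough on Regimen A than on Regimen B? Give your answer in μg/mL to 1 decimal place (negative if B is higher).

-1.7 μg/mL

Regimen A: f = (1/2)^(156/42) ≈ 0.0762; Cmin,ss = (1237/137)·f/(1−f) ≈ 0.745 μg/mL.
Regimen B: f = (1/2)^(95/42) ≈ 0.2085; Cmin,ss = (1295/137)·f/(1−f) ≈ 2.490 μg/mL.
Difference ≈ 0.745 − 2.490 ≈ -1.745 μg/mL.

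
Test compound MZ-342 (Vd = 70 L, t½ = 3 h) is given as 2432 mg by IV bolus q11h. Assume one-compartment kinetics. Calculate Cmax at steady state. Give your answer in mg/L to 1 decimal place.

37.7 mg/L

k = ln2/t½ = ln2/3 ≈ 0.231049 h⁻¹; fraction remaining f = e^(−kτ) = e^(−0.231049×11) ≈ 0.0787.
Accumulation ratio R = 1/(1 − f) ≈ 1/0.9213 ≈ 1.0854.
Each bolus raises the concentration by D/Vd = 2432/70 ≈ 34.743 mg/L.
Steady-state peak Cmax,ss = C₀·R ≈ 34.743 × 1.0854 ≈ 37.710 mg/L.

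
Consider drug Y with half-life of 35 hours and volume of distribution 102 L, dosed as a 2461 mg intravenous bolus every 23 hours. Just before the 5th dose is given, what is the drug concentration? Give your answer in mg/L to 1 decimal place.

f = (1/2)^(τ/t½) = (1/2)^(23/35) ≈ 0.6341.
C₀ = D/Vd = 2461/102 ≈ 24.127 mg/L.
Before the 5th dose, 4 doses have been given. Superposition: Cmin = C₀·(f + f² + … + f^4).
≈ 24.127 × (0.6341 + 0.4021 + 0.2550 + 0.1617) ≈ 24.127 × 1.4529 ≈ 35.054 mg/L.

35.1 mg/L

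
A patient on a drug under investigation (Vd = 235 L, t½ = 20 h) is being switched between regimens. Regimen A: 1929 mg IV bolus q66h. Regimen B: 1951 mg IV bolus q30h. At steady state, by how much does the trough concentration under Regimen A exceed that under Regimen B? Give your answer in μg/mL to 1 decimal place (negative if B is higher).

Regimen A: f = (1/2)^(66/20) ≈ 0.1015; Cmin,ss = (1929/235)·f/(1−f) ≈ 0.927 μg/mL.
Regimen B: f = (1/2)^(30/20) ≈ 0.3536; Cmin,ss = (1951/235)·f/(1−f) ≈ 4.542 μg/mL.
Difference ≈ 0.927 − 4.542 ≈ -3.615 μg/mL.

-3.6 μg/mL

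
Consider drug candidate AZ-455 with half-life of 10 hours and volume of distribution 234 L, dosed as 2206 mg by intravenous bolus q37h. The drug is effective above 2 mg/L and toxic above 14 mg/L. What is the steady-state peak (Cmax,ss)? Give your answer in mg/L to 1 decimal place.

10.2 mg/L

τ/t½ = 37/10 ≈ 3.7, so fraction remaining f = (1/2)^(37/10) ≈ 0.0769.
At steady state, accumulation factor R = 1/(1 − e^(−kτ)) ≈ 1.0833.
Single-dose peak C₀ = D/Vd = 2206/234 ≈ 9.427 mg/L.
Steady-state peak Cmax,ss = C₀·R ≈ 9.427 × 1.0833 ≈ 10.212 mg/L.
Peak 10.2 mg/L vs MTC 14 mg/L: below toxic threshold.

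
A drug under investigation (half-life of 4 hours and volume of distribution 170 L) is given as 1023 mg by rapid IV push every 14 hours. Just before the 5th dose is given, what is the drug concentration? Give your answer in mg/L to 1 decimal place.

f = (1/2)^(τ/t½) = (1/2)^(14/4) ≈ 0.0884.
C₀ = D/Vd = 1023/170 ≈ 6.018 mg/L.
Before the 5th dose, 4 doses have been given. Superposition: Cmin = C₀·(f + f² + … + f^4).
≈ 6.018 × (0.0884 + 0.0078 + 0.0007 + 0.0001) ≈ 6.018 × 0.0970 ≈ 0.584 mg/L.

0.6 mg/L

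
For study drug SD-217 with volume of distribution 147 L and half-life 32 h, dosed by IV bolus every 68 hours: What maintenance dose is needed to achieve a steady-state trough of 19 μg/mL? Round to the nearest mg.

τ/t½ = 68/32 ≈ 2.125, so f = (1/2)^(68/32) ≈ 0.229251.
Cmin,ss = (D/Vd)·f/(1−f), so D = Cmin,ss·Vd·(1−f)/f.
D = 19 × 147 × (1−f)/f ≈ 19 × 147 × 3.36203 ≈ 9390.15 mg.

9390 mg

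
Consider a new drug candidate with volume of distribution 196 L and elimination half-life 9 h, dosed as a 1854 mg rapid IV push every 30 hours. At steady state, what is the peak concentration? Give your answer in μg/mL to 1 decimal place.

10.5 μg/mL

Over one 30-h interval, 30/9 ≈ 3.3333 half-lives elapse, leaving f ≈ 0.0992 of each dose.
Accumulation ratio R = 1/(1 − f) ≈ 1/0.9008 ≈ 1.1101.
Each bolus raises the concentration by D/Vd = 1854/196 ≈ 9.459 μg/mL.
Steady-state peak Cmax,ss = C₀·R ≈ 9.459 × 1.1101 ≈ 10.500 μg/mL.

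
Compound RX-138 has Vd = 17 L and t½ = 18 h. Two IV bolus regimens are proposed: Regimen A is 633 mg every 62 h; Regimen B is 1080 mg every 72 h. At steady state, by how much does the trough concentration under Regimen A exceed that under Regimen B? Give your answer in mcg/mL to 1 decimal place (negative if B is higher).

-0.5 mcg/mL

Regimen A: f = (1/2)^(62/18) ≈ 0.0919; Cmin,ss = (633/17)·f/(1−f) ≈ 3.768 mcg/mL.
Regimen B: f = (1/2)^(72/18) ≈ 0.0625; Cmin,ss = (1080/17)·f/(1−f) ≈ 4.235 mcg/mL.
Difference ≈ 3.768 − 4.235 ≈ -0.467 mcg/mL.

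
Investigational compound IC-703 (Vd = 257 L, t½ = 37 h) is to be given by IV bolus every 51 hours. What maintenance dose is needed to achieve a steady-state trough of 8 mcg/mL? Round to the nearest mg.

3289 mg

τ/t½ = 51/37 ≈ 1.3784, so f = (1/2)^(51/37) ≈ 0.384651.
Cmin,ss = (D/Vd)·f/(1−f), so D = Cmin,ss·Vd·(1−f)/f.
D = 8 × 257 × (1−f)/f ≈ 8 × 257 × 1.59976 ≈ 3289.11 mg.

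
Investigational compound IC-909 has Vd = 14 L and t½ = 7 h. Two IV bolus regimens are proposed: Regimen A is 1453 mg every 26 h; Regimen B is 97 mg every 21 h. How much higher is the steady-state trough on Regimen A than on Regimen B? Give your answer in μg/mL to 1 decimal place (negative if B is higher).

7.6 μg/mL

Regimen A: f = (1/2)^(26/7) ≈ 0.0762; Cmin,ss = (1453/14)·f/(1−f) ≈ 8.561 μg/mL.
Regimen B: f = (1/2)^(21/7) ≈ 0.1250; Cmin,ss = (97/14)·f/(1−f) ≈ 0.990 μg/mL.
Difference ≈ 8.561 − 0.990 ≈ 7.571 μg/mL.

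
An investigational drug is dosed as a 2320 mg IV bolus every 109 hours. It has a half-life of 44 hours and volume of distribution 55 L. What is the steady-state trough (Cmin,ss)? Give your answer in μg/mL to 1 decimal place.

Over one 109-h interval, 109/44 ≈ 2.4773 half-lives elapse, leaving f ≈ 0.1796 of each dose.
Single-dose peak C₀ = D/Vd = 2320/55 ≈ 42.182 μg/mL.
Steady-state trough Cmin,ss = C₀·f/(1−f) ≈ 42.182 × 0.1796/0.8204 ≈ 9.234 μg/mL.

9.2 μg/mL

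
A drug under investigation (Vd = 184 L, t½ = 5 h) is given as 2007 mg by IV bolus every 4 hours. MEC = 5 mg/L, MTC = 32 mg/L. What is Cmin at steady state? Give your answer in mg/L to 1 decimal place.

τ/t½ = 4/5 ≈ 0.8, so fraction remaining f = (1/2)^(4/5) ≈ 0.5743.
Single-dose peak C₀ = D/Vd = 2007/184 ≈ 10.908 mg/L.
Steady-state trough Cmin,ss = C₀·f/(1−f) ≈ 10.908 × 0.5743/0.4257 ≈ 14.716 mg/L.
Trough 14.7 mg/L vs MEC 5 mg/L: adequate.

14.7 mg/L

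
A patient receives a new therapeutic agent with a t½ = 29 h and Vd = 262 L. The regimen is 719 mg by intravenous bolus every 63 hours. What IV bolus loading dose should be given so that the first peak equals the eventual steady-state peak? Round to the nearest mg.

f = (1/2)^(63/29) ≈ 0.221839; accumulation ratio R = 1/(1−f) ≈ 1.28508.
Loading dose to hit Cmax,ss on first dose: D_load = D_maint·R ≈ 719 × 1.28508 ≈ 923.97 mg.

924 mg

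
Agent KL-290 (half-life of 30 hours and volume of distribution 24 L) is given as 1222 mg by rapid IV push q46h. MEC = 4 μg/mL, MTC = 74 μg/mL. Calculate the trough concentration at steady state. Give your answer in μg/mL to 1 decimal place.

Over one 46-h interval, 46/30 ≈ 1.5333 half-lives elapse, leaving f ≈ 0.3455 of each dose.
At steady state, accumulation factor R = 1/(1 − e^(−kτ)) ≈ 1.5279.
Single-dose peak C₀ = D/Vd = 1222/24 ≈ 50.917 μg/mL.
Cmax,ss = C₀/(1 − f) ≈ 50.917/0.6545 ≈ 77.795 μg/mL.
Steady-state trough Cmin,ss = Cmax,ss·f ≈ 77.795 × 0.3455 ≈ 26.878 μg/mL.
Trough 26.9 μg/mL vs MEC 4 μg/mL: adequate.

26.9 μg/mL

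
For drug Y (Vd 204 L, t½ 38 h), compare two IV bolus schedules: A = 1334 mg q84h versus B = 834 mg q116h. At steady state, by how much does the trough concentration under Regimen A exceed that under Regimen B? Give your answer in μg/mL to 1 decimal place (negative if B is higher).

Regimen A: f = (1/2)^(84/38) ≈ 0.2161; Cmin,ss = (1334/204)·f/(1−f) ≈ 1.803 μg/mL.
Regimen B: f = (1/2)^(116/38) ≈ 0.1205; Cmin,ss = (834/204)·f/(1−f) ≈ 0.560 μg/mL.
Difference ≈ 1.803 − 0.560 ≈ 1.243 μg/mL.

1.2 μg/mL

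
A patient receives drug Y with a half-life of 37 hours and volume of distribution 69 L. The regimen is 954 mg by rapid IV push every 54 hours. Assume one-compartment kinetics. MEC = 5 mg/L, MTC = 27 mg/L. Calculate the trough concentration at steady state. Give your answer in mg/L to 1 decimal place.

k = ln2/t½ = ln2/37 ≈ 0.018734 h⁻¹; fraction remaining f = e^(−kτ) = e^(−0.018734×54) ≈ 0.3636.
Each bolus raises the concentration by D/Vd = 954/69 ≈ 13.826 mg/L.
Steady-state trough Cmin,ss = C₀·f/(1−f) ≈ 13.826 × 0.3636/0.6364 ≈ 7.899 mg/L.
Trough 7.9 mg/L vs MEC 5 mg/L: adequate.

7.9 mg/L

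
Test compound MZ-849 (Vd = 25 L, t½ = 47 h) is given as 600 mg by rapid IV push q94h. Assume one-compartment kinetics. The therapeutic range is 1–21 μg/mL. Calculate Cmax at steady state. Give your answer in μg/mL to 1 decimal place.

32.0 μg/mL

The dosing interval is 2 half-lives, so f = 2^(−2) = 0.25.
Accumulation ratio R = 1/(1 − f) = 1/0.75 = 4/3.
Single-dose peak C₀ = D/Vd = 600/25 = 24 μg/mL.
Steady-state peak Cmax,ss = C₀·R = 24 × 4/3 ≈ 32.000 μg/mL.
Peak 32.0 μg/mL vs MTC 21 μg/mL: exceeds toxic threshold.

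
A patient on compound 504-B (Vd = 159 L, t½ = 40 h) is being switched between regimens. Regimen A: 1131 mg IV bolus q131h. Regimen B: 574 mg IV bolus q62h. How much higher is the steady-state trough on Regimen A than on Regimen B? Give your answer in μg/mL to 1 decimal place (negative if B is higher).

-1.1 μg/mL

Regimen A: f = (1/2)^(131/40) ≈ 0.1033; Cmin,ss = (1131/159)·f/(1−f) ≈ 0.819 μg/mL.
Regimen B: f = (1/2)^(62/40) ≈ 0.3415; Cmin,ss = (574/159)·f/(1−f) ≈ 1.872 μg/mL.
Difference ≈ 0.819 − 1.872 ≈ -1.053 μg/mL.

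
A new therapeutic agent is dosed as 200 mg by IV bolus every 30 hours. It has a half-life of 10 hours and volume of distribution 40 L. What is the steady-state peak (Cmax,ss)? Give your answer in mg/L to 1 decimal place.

5.7 mg/L

τ = 30 h = 3 half-lives, so f = (1/2)^3 = 0.125.
Accumulation ratio R = 1/(1 − f) = 1/0.875 = 8/7.
Single-dose peak C₀ = D/Vd = 200/40 = 5 mg/L.
Steady-state peak Cmax,ss = C₀·R = 5 × 8/7 ≈ 5.714 mg/L.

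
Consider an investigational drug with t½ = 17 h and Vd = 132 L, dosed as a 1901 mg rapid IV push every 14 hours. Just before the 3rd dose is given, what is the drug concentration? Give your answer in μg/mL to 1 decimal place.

12.7 μg/mL

f = (1/2)^(τ/t½) = (1/2)^(14/17) ≈ 0.5651.
C₀ = D/Vd = 1901/132 ≈ 14.402 μg/mL.
Before the 3rd dose, 2 doses have been given. Superposition: Cmin = C₀·(f + f²).
≈ 14.402 × (0.5651 + 0.3193) ≈ 14.402 × 0.8844 ≈ 12.737 μg/mL.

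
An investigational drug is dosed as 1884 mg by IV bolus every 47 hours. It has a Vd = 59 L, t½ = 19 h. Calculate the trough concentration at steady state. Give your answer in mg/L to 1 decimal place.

Over one 47-h interval, 47/19 ≈ 2.4737 half-lives elapse, leaving f ≈ 0.1800 of each dose.
At steady state, accumulation factor R = 1/(1 − e^(−kτ)) ≈ 1.2195.
Each bolus raises the concentration by D/Vd = 1884/59 ≈ 31.932 mg/L.
Steady-state peak Cmax,ss = C₀·R ≈ 31.932 × 1.2195 ≈ 38.941 mg/L.
One interval later, Cmin,ss = Cmax,ss·e^(−kτ) ≈ 38.941 × 0.1800 ≈ 7.009 mg/L.

7.0 mg/L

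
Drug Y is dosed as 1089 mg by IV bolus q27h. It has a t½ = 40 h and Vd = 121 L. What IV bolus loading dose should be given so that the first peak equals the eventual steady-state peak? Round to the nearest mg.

f = (1/2)^(27/40) ≈ 0.626332; accumulation ratio R = 1/(1−f) ≈ 2.67617.
Loading dose to hit Cmax,ss on first dose: D_load = D_maint·R ≈ 1089 × 2.67617 ≈ 2914.35 mg.

2914 mg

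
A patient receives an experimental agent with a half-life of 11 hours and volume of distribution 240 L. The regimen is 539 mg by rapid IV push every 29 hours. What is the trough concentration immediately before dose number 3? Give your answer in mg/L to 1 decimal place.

f = (1/2)^(τ/t½) = (1/2)^(29/11) ≈ 0.1608.
C₀ = D/Vd = 539/240 ≈ 2.246 mg/L.
Before the 3rd dose, 2 doses have been given. Superposition: Cmin = C₀·(f + f²).
≈ 2.246 × (0.1608 + 0.0259) ≈ 2.246 × 0.1867 ≈ 0.419 mg/L.

0.4 mg/L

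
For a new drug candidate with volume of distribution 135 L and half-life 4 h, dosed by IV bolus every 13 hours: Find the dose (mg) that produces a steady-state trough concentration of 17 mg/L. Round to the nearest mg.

τ/t½ = 13/4 ≈ 3.25, so f = (1/2)^(13/4) ≈ 0.105112.
Cmin,ss = (D/Vd)·f/(1−f), so D = Cmin,ss·Vd·(1−f)/f.
D = 17 × 135 × (1−f)/f ≈ 17 × 135 × 8.51366 ≈ 19538.85 mg.

19539 mg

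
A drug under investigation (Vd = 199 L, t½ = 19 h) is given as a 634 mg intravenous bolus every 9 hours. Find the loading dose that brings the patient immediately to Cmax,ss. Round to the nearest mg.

f = (1/2)^(9/19) ≈ 0.720123; accumulation ratio R = 1/(1−f) ≈ 3.57300.
Loading dose to hit Cmax,ss on first dose: D_load = D_maint·R ≈ 634 × 3.57300 ≈ 2265.28 mg.

2265 mg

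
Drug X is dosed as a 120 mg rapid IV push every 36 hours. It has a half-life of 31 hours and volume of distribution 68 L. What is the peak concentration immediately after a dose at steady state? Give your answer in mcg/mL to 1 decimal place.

Over one 36-h interval, 36/31 ≈ 1.1613 half-lives elapse, leaving f ≈ 0.4471 of each dose.
At steady state, accumulation factor R = 1/(1 − e^(−kτ)) ≈ 1.8086.
Each bolus raises the concentration by D/Vd = 120/68 ≈ 1.765 mcg/mL.
Steady-state peak Cmax,ss = C₀·R ≈ 1.765 × 1.8086 ≈ 3.192 mcg/mL.

3.2 mcg/mL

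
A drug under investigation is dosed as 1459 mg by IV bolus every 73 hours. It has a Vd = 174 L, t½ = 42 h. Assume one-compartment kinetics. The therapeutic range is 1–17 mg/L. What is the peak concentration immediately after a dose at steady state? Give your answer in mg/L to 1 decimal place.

12.0 mg/L

k = ln2/t½ = ln2/42 ≈ 0.016504 h⁻¹; fraction remaining f = e^(−kτ) = e^(−0.016504×73) ≈ 0.2998.
Accumulation ratio R = 1/(1 − f) ≈ 1/0.7002 ≈ 1.4282.
Single-dose peak C₀ = D/Vd = 1459/174 ≈ 8.385 mg/L.
Steady-state peak Cmax,ss = C₀·R ≈ 8.385 × 1.4282 ≈ 11.975 mg/L.
Peak 12.0 mg/L vs MTC 17 mg/L: below toxic threshold.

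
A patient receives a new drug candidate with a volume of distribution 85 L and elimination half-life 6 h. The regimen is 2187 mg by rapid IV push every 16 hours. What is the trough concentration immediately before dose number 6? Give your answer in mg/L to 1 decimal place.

4.8 mg/L

f = (1/2)^(τ/t½) = (1/2)^(16/6) ≈ 0.1575.
C₀ = D/Vd = 2187/85 ≈ 25.729 mg/L.
Before the 6th dose, 5 doses have been given. Superposition: Cmin = C₀·(f + f² + … + f^5).
≈ 25.729 × (0.1575 + 0.0248 + 0.0039 + 0.0006 + 0.0001) ≈ 25.729 × 0.1869 ≈ 4.809 mg/L.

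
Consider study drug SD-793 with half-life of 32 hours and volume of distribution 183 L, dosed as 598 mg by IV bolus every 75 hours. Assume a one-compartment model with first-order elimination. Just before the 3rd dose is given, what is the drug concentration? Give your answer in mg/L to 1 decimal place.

0.8 mg/L

f = (1/2)^(τ/t½) = (1/2)^(75/32) ≈ 0.1970.
C₀ = D/Vd = 598/183 ≈ 3.268 mg/L.
Before the 3rd dose, 2 doses have been given. Superposition: Cmin = C₀·(f + f²).
≈ 3.268 × (0.1970 + 0.0388) ≈ 3.268 × 0.2358 ≈ 0.771 mg/L.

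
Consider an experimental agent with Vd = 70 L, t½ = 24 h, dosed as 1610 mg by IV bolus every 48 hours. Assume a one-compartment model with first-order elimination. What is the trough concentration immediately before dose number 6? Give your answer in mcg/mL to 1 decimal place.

f = (1/2)^(τ/t½) = (1/2)^(48/24) ≈ 0.2500.
C₀ = D/Vd = 1610/70 ≈ 23.000 mcg/mL.
Before the 6th dose, 5 doses have been given. Superposition: Cmin = C₀·(f + f² + … + f^5).
≈ 23.000 × (0.2500 + 0.0625 + 0.0156 + 0.0039 + 0.0010) ≈ 23.000 × 0.3330 ≈ 7.659 mcg/mL.

7.7 mcg/mL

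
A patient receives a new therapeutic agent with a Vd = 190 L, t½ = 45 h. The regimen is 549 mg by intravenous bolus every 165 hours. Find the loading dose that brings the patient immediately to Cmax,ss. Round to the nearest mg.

596 mg

f = (1/2)^(165/45) ≈ 0.078745; accumulation ratio R = 1/(1−f) ≈ 1.08548.
Loading dose to hit Cmax,ss on first dose: D_load = D_maint·R ≈ 549 × 1.08548 ≈ 595.93 mg.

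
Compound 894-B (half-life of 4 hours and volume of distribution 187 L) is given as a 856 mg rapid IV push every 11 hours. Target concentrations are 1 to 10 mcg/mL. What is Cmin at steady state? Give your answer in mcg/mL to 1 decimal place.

τ/t½ = 11/4 ≈ 2.75, so fraction remaining f = (1/2)^(11/4) ≈ 0.1487.
Accumulation ratio R = 1/(1 − f) ≈ 1/0.8513 ≈ 1.1747.
Each bolus raises the concentration by D/Vd = 856/187 ≈ 4.578 mcg/mL.
Cmax,ss = C₀/(1 − f) ≈ 4.578/0.8513 ≈ 5.378 mcg/mL.
One interval later, Cmin,ss = Cmax,ss·e^(−kτ) ≈ 5.378 × 0.1487 ≈ 0.800 mcg/mL.
Trough 0.8 mcg/mL vs MEC 1 mcg/mL: subtherapeutic.

0.8 mcg/mL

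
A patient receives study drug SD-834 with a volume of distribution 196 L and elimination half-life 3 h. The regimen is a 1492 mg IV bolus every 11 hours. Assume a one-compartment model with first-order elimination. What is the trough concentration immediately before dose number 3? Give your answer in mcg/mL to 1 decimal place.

0.6 mcg/mL

f = (1/2)^(τ/t½) = (1/2)^(11/3) ≈ 0.0787.
C₀ = D/Vd = 1492/196 ≈ 7.612 mcg/mL.
Before the 3rd dose, 2 doses have been given. Superposition: Cmin = C₀·(f + f²).
≈ 7.612 × (0.0787 + 0.0062) ≈ 7.612 × 0.0849 ≈ 0.646 mcg/mL.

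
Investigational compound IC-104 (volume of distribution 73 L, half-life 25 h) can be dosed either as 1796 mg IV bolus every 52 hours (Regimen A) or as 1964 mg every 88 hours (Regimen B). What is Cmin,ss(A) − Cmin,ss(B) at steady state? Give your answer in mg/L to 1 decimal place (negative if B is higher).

Regimen A: f = (1/2)^(52/25) ≈ 0.2365; Cmin,ss = (1796/73)·f/(1−f) ≈ 7.621 mg/L.
Regimen B: f = (1/2)^(88/25) ≈ 0.0872; Cmin,ss = (1964/73)·f/(1−f) ≈ 2.570 mg/L.
Difference ≈ 7.621 − 2.570 ≈ 5.051 mg/L.

5.1 mg/L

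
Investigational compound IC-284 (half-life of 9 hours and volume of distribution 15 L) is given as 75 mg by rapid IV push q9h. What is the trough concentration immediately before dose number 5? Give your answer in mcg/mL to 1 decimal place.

f = (1/2)^(τ/t½) = (1/2)^(9/9) ≈ 0.5000.
C₀ = D/Vd = 75/15 ≈ 5.000 mcg/mL.
Before the 5th dose, 4 doses have been given. Superposition: Cmin = C₀·(f + f² + … + f^4).
≈ 5.000 × (0.5000 + 0.2500 + 0.1250 + 0.0625) ≈ 5.000 × 0.9375 ≈ 4.688 mcg/mL.

4.7 mcg/mL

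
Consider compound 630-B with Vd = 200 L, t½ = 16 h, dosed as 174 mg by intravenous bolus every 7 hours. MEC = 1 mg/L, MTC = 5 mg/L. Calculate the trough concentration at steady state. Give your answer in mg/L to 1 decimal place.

τ/t½ = 7/16 ≈ 0.4375, so fraction remaining f = (1/2)^(7/16) ≈ 0.7384.
At steady state, accumulation factor R = 1/(1 − e^(−kτ)) ≈ 3.8226.
Single-dose peak C₀ = D/Vd = 174/200 ≈ 0.870 mg/L.
Steady-state peak Cmax,ss = C₀·R ≈ 0.870 × 3.8226 ≈ 3.326 mg/L.
Steady-state trough Cmin,ss = Cmax,ss·f ≈ 3.326 × 0.7384 ≈ 2.456 mg/L.
Trough 2.5 mg/L vs MEC 1 mg/L: adequate.

2.5 mg/L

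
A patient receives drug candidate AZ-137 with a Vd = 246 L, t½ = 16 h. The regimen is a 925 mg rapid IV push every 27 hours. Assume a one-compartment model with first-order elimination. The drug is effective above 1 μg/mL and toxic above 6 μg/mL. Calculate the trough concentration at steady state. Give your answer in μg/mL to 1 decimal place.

1.7 μg/mL

τ/t½ = 27/16 ≈ 1.6875, so fraction remaining f = (1/2)^(27/16) ≈ 0.3105.
Accumulation ratio R = 1/(1 − f) ≈ 1/0.6895 ≈ 1.4503.
Each bolus raises the concentration by D/Vd = 925/246 ≈ 3.760 μg/mL.
Cmax,ss = C₀/(1 − f) ≈ 3.760/0.6895 ≈ 5.453 μg/mL.
One interval later, Cmin,ss = Cmax,ss·e^(−kτ) ≈ 5.453 × 0.3105 ≈ 1.693 μg/mL.
Trough 1.7 μg/mL vs MEC 1 μg/mL: adequate.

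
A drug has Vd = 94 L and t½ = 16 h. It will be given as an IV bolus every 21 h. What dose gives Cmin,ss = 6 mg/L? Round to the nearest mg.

837 mg

τ/t½ = 21/16 ≈ 1.3125, so f = (1/2)^(21/16) ≈ 0.402623.
Cmin,ss = (D/Vd)·f/(1−f), so D = Cmin,ss·Vd·(1−f)/f.
D = 6 × 94 × (1−f)/f ≈ 6 × 94 × 1.48371 ≈ 836.81 mg.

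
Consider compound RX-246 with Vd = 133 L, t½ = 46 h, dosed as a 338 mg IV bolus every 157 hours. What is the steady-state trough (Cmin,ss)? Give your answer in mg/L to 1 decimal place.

Over one 157-h interval, 157/46 ≈ 3.413 half-lives elapse, leaving f ≈ 0.0939 of each dose.
Each bolus raises the concentration by D/Vd = 338/133 ≈ 2.541 mg/L.
Steady-state trough Cmin,ss = C₀·f/(1−f) ≈ 2.541 × 0.0939/0.9061 ≈ 0.263 mg/L.

0.3 mg/L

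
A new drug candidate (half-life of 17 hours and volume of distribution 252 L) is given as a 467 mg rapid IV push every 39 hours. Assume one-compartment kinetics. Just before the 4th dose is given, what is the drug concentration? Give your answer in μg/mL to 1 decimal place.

0.5 μg/mL

f = (1/2)^(τ/t½) = (1/2)^(39/17) ≈ 0.2039.
C₀ = D/Vd = 467/252 ≈ 1.853 μg/mL.
Before the 4th dose, 3 doses have been given. Superposition: Cmin = C₀·(f + f² + … + f^3).
≈ 1.853 × (0.2039 + 0.0416 + 0.0085) ≈ 1.853 × 0.2540 ≈ 0.471 μg/mL.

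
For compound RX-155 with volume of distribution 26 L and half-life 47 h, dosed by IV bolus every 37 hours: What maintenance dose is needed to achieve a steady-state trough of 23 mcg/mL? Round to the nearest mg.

434 mg

τ/t½ = 37/47 ≈ 0.78723, so f = (1/2)^(37/47) ≈ 0.579454.
Cmin,ss = (D/Vd)·f/(1−f), so D = Cmin,ss·Vd·(1−f)/f.
D = 23 × 26 × (1−f)/f ≈ 23 × 26 × 0.72576 ≈ 434.00 mg.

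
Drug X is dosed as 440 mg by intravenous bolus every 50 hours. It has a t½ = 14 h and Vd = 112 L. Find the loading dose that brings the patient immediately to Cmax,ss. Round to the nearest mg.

480 mg

f = (1/2)^(50/14) ≈ 0.084119; accumulation ratio R = 1/(1−f) ≈ 1.09184.
Loading dose to hit Cmax,ss on first dose: D_load = D_maint·R ≈ 440 × 1.09184 ≈ 480.41 mg.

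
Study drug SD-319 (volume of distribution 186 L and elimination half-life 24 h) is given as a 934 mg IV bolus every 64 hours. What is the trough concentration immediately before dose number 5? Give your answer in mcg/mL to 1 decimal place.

f = (1/2)^(τ/t½) = (1/2)^(64/24) ≈ 0.1575.
C₀ = D/Vd = 934/186 ≈ 5.022 mcg/mL.
Before the 5th dose, 4 doses have been given. Superposition: Cmin = C₀·(f + f² + … + f^4).
≈ 5.022 × (0.1575 + 0.0248 + 0.0039 + 0.0006) ≈ 5.022 × 0.1868 ≈ 0.938 mcg/mL.

0.9 mcg/mL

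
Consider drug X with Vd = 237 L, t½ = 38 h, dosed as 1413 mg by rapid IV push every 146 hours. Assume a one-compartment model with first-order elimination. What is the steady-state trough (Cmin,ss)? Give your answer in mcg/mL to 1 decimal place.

τ/t½ = 146/38 ≈ 3.8421, so fraction remaining f = (1/2)^(146/38) ≈ 0.0697.
Accumulation ratio R = 1/(1 − f) ≈ 1/0.9303 ≈ 1.0749.
Each bolus raises the concentration by D/Vd = 1413/237 ≈ 5.962 mcg/mL.
Steady-state peak Cmax,ss = C₀·R ≈ 5.962 × 1.0749 ≈ 6.409 mcg/mL.
Steady-state trough Cmin,ss = Cmax,ss·f ≈ 6.409 × 0.0697 ≈ 0.447 mcg/mL.

0.4 mcg/mL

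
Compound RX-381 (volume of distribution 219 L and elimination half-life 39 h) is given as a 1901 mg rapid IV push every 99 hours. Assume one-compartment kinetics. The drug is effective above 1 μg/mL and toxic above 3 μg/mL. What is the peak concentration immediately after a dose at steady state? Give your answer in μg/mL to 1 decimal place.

τ/t½ = 99/39 ≈ 2.5385, so fraction remaining f = (1/2)^(99/39) ≈ 0.1721.
At steady state, accumulation factor R = 1/(1 − e^(−kτ)) ≈ 1.2079.
Each bolus raises the concentration by D/Vd = 1901/219 ≈ 8.680 μg/mL.
Steady-state peak Cmax,ss = C₀·R ≈ 8.680 × 1.2079 ≈ 10.485 μg/mL.
Peak 10.5 μg/mL vs MTC 3 μg/mL: exceeds toxic threshold.

10.5 μg/mL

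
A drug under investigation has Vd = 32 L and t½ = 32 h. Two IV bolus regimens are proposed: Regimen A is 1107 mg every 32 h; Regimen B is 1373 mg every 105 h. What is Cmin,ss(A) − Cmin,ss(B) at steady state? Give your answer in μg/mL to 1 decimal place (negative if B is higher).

29.7 μg/mL

Regimen A: f = (1/2)^(32/32) ≈ 0.5000; Cmin,ss = (1107/32)·f/(1−f) ≈ 34.594 μg/mL.
Regimen B: f = (1/2)^(105/32) ≈ 0.1029; Cmin,ss = (1373/32)·f/(1−f) ≈ 4.921 μg/mL.
Difference ≈ 34.594 − 4.921 ≈ 29.673 μg/mL.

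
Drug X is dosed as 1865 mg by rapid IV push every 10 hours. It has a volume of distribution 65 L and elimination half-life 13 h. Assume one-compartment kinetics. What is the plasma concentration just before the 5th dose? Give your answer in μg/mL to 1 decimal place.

f = (1/2)^(τ/t½) = (1/2)^(10/13) ≈ 0.5867.
C₀ = D/Vd = 1865/65 ≈ 28.692 μg/mL.
Before the 5th dose, 4 doses have been given. Superposition: Cmin = C₀·(f + f² + … + f^4).
≈ 28.692 × (0.5867 + 0.3442 + 0.2020 + 0.1185) ≈ 28.692 × 1.2514 ≈ 35.905 μg/mL.

35.9 μg/mL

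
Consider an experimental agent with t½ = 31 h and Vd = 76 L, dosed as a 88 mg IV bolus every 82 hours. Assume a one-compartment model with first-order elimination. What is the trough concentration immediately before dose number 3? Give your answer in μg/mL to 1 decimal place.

f = (1/2)^(τ/t½) = (1/2)^(82/31) ≈ 0.1599.
C₀ = D/Vd = 88/76 ≈ 1.158 μg/mL.
Before the 3rd dose, 2 doses have been given. Superposition: Cmin = C₀·(f + f²).
≈ 1.158 × (0.1599 + 0.0256) ≈ 1.158 × 0.1855 ≈ 0.215 μg/mL.

0.2 μg/mL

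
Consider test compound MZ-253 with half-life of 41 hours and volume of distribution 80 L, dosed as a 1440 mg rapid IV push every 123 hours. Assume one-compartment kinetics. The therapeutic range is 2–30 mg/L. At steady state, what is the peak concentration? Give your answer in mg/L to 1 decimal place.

20.6 mg/L

The dosing interval is 3 half-lives, so f = 2^(−3) = 0.125.
Accumulation ratio R = 1/(1 − f) = 1/0.875 = 8/7.
Single-dose peak C₀ = D/Vd = 1440/80 = 18 mg/L.
Steady-state peak Cmax,ss = C₀·R = 18 × 8/7 ≈ 20.571 mg/L.
Peak 20.6 mg/L vs MTC 30 mg/L: below toxic threshold.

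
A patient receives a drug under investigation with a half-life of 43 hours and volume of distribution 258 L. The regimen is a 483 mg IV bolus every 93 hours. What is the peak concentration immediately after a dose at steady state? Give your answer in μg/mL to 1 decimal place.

2.4 μg/mL

τ/t½ = 93/43 ≈ 2.1628, so fraction remaining f = (1/2)^(93/43) ≈ 0.2233.
At steady state, accumulation factor R = 1/(1 − e^(−kτ)) ≈ 1.2875.
Each bolus raises the concentration by D/Vd = 483/258 ≈ 1.872 μg/mL.
Cmax,ss = C₀/(1 − f) ≈ 1.872/0.7767 ≈ 2.410 μg/mL.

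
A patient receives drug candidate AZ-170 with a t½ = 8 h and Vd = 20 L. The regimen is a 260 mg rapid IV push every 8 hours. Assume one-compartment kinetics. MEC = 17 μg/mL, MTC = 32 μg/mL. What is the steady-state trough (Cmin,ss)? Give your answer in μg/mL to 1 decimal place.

τ = 8 h = 1 half-life, so f = (1/2)^1 = 0.5.
At steady state, R = 1/(1 − 0.5) = 2/1.
Single-dose peak C₀ = D/Vd = 260/20 = 13 μg/mL.
Steady-state peak Cmax,ss = C₀·R = 13 × 2/1 ≈ 26.000 μg/mL.
Steady-state trough Cmin,ss = Cmax,ss·f ≈ 26.000 × 0.5 ≈ 13.000 μg/mL.
Trough 13.0 μg/mL vs MEC 17 μg/mL: subtherapeutic.

13.0 μg/mL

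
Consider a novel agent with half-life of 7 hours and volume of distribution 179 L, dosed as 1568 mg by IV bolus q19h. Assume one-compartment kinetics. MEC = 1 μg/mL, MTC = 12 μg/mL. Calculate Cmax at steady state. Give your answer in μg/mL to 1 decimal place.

10.3 μg/mL

τ/t½ = 19/7 ≈ 2.7143, so fraction remaining f = (1/2)^(19/7) ≈ 0.1524.
Accumulation ratio R = 1/(1 − f) ≈ 1/0.8476 ≈ 1.1798.
Single-dose peak C₀ = D/Vd = 1568/179 ≈ 8.760 μg/mL.
Cmax,ss = C₀/(1 − f) ≈ 8.760/0.8476 ≈ 10.335 μg/mL.
Peak 10.3 μg/mL vs MTC 12 μg/mL: below toxic threshold.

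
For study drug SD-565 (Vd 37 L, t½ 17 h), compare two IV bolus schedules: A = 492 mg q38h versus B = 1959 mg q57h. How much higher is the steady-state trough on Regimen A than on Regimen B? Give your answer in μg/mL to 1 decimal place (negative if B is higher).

-2.2 μg/mL

Regimen A: f = (1/2)^(38/17) ≈ 0.2124; Cmin,ss = (492/37)·f/(1−f) ≈ 3.586 μg/mL.
Regimen B: f = (1/2)^(57/17) ≈ 0.0979; Cmin,ss = (1959/37)·f/(1−f) ≈ 5.746 μg/mL.
Difference ≈ 3.586 − 5.746 ≈ -2.160 μg/mL.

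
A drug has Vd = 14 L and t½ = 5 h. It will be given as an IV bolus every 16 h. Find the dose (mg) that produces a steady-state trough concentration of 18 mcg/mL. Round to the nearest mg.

τ/t½ = 16/5 ≈ 3.2, so f = (1/2)^(16/5) ≈ 0.108819.
Cmin,ss = (D/Vd)·f/(1−f), so D = Cmin,ss·Vd·(1−f)/f.
D = 18 × 14 × (1−f)/f ≈ 18 × 14 × 8.18957 ≈ 2063.77 mg.

2064 mg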